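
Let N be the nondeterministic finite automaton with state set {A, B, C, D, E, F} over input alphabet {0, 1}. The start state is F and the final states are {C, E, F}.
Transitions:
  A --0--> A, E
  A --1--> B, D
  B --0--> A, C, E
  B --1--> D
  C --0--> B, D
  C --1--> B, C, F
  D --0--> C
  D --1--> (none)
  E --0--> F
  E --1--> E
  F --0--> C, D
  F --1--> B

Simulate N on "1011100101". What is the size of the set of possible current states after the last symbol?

5

Start: {F}
read 1: {B}
read 0: {A, C, E}
read 1: {B, C, D, E, F}
read 1: {B, C, D, E, F}
read 1: {B, C, D, E, F}
read 0: {A, B, C, D, E, F}
read 0: {A, B, C, D, E, F}
read 1: {B, C, D, E, F}
read 0: {A, B, C, D, E, F}
read 1: {B, C, D, E, F}
Final reachable set {B, C, D, E, F} has 5 states.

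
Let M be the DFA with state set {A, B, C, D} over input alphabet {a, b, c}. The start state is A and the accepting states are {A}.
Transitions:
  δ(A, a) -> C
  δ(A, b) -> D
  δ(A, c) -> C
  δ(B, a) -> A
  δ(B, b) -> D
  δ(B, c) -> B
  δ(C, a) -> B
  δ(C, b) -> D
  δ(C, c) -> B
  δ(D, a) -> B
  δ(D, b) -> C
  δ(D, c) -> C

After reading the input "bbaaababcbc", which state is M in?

C

A --b--> D
D --b--> C
C --a--> B
B --a--> A
A --a--> C
C --b--> D
D --a--> B
B --b--> D
D --c--> C
C --b--> D
D --c--> C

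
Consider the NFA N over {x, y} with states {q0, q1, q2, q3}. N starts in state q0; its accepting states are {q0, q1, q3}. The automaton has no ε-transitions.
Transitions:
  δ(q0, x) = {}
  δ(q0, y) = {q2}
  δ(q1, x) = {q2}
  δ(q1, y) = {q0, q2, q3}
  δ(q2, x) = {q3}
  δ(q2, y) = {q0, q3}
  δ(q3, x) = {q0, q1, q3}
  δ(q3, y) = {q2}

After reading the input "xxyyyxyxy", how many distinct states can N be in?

Start: {q0}
read x: {}
The reachable set is empty and stays empty for the remaining 8 symbols.
Final reachable set {} has 0 states.

0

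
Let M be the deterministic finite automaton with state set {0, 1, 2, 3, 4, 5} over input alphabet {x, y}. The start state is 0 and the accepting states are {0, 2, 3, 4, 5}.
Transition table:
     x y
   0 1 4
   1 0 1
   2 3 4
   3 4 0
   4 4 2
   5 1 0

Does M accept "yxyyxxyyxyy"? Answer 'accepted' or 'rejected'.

accepted

0 --y--> 4
4 --x--> 4
4 --y--> 2
2 --y--> 4
4 --x--> 4
4 --x--> 4
4 --y--> 2
2 --y--> 4
4 --x--> 4
4 --y--> 2
2 --y--> 4
End in state 4, which is an accepting state.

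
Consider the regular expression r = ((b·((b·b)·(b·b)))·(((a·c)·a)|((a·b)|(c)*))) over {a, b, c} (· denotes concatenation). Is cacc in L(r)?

No split of cacc into u·v has (b·((b·b)·(b·b))) matching u and (((a·c)·a)|((a·b)|(c)*)) matching v.

no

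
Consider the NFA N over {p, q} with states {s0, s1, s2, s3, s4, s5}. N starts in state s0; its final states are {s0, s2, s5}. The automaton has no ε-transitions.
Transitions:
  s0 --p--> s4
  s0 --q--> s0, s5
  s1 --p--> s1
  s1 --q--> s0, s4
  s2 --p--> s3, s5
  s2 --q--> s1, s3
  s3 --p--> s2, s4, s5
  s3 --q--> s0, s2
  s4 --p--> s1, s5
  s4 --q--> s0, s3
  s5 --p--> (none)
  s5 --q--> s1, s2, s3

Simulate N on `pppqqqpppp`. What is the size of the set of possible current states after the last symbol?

5

Start: {s0}
read p: {s4}
read p: {s1, s5}
read p: {s1}
read q: {s0, s4}
read q: {s0, s3, s5}
read q: {s0, s1, s2, s3, s5}
read p: {s1, s2, s3, s4, s5}
read p: {s1, s2, s3, s4, s5}
read p: {s1, s2, s3, s4, s5}
read p: {s1, s2, s3, s4, s5}
Final reachable set {s1, s2, s3, s4, s5} has 5 states.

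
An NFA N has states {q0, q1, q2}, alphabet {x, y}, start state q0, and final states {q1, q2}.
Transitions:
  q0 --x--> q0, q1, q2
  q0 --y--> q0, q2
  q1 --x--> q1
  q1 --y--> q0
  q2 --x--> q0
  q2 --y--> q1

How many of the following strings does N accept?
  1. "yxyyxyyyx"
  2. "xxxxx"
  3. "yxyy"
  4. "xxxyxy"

"yxyyxyyyx": accepted
"xxxxx": accepted
"yxyy": accepted
"xxxyxy": accepted

4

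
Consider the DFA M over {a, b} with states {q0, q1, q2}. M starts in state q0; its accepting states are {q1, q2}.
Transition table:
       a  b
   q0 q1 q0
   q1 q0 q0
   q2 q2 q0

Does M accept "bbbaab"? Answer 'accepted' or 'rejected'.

rejected

q0 --b--> q0
q0 --b--> q0
q0 --b--> q0
q0 --a--> q1
q1 --a--> q0
q0 --b--> q0
End in state q0, which is not an accepting state.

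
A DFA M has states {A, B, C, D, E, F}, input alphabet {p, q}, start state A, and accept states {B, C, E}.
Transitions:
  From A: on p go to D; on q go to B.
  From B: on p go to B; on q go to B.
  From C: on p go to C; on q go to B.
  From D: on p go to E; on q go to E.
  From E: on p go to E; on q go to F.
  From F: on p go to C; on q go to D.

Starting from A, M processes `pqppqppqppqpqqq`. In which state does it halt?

A --p--> D
D --q--> E
E --p--> E
E --p--> E
E --q--> F
F --p--> C
C --p--> C
C --q--> B
B --p--> B
B --p--> B
B --q--> B
B --p--> B
B --q--> B
B --q--> B
B --q--> B

B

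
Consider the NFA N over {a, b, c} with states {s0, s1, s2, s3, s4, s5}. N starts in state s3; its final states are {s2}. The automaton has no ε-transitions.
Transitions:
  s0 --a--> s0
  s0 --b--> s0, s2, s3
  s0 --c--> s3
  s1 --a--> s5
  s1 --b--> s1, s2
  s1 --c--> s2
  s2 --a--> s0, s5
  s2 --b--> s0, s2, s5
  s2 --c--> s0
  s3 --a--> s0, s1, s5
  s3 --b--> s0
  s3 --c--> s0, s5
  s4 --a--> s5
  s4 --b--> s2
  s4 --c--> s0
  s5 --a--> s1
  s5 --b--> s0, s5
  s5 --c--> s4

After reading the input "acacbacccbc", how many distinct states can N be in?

Start: {s3}
read a: {s0, s1, s5}
read c: {s2, s3, s4}
read a: {s0, s1, s5}
read c: {s2, s3, s4}
read b: {s0, s2, s5}
read a: {s0, s1, s5}
read c: {s2, s3, s4}
read c: {s0, s5}
read c: {s3, s4}
read b: {s0, s2}
read c: {s0, s3}
Final reachable set {s0, s3} has 2 states.

2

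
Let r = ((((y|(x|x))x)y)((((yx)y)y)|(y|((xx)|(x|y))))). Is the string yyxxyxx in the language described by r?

no

No split of yyxxyxx into u·v has (((y|(x|x))x)y) matching u and ((((yx)y)y)|(y|((xx)|(x|y)))) matching v.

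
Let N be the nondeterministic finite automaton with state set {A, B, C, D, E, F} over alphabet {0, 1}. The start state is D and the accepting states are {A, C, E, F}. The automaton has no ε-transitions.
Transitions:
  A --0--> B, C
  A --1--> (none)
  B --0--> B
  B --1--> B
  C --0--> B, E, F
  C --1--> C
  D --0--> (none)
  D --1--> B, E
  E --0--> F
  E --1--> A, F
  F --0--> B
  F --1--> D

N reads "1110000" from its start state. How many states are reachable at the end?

Start: {D}
read 1: {B, E}
read 1: {A, B, F}
read 1: {B, D}
read 0: {B}
read 0: {B}
read 0: {B}
read 0: {B}
Final reachable set {B} has 1 state.

1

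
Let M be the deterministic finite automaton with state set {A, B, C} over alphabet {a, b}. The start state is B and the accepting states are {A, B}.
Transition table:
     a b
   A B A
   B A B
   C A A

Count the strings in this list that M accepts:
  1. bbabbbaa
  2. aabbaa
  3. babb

bbabbbaa: accepted
aabbaa: accepted
babb: accepted

3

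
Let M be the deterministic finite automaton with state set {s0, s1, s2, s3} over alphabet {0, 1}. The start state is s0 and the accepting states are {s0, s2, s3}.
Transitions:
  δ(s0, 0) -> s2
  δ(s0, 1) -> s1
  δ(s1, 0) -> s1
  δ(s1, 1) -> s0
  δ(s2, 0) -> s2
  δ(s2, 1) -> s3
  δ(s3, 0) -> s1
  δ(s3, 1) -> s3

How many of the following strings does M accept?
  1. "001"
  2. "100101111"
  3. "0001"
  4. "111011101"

4

"001": accepted
"100101111": accepted
"0001": accepted
"111011101": accepted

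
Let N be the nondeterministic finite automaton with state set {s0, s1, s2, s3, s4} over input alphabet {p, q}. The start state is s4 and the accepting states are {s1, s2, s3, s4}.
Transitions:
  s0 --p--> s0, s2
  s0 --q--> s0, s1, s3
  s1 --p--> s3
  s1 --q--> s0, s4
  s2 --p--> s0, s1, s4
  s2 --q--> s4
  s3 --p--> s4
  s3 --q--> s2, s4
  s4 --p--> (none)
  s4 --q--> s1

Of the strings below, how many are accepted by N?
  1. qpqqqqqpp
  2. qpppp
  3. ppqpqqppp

1

qpqqqqqpp: accepted
qpppp: rejected
ppqpqqppp: rejected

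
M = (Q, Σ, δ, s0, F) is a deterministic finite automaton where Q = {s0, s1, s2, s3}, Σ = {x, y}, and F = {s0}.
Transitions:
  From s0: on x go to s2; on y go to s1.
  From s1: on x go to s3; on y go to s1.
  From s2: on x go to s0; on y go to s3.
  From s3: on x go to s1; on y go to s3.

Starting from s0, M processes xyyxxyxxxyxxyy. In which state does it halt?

s1

s0 --x--> s2
s2 --y--> s3
s3 --y--> s3
s3 --x--> s1
s1 --x--> s3
s3 --y--> s3
s3 --x--> s1
s1 --x--> s3
s3 --x--> s1
s1 --y--> s1
s1 --x--> s3
s3 --x--> s1
s1 --y--> s1
s1 --y--> s1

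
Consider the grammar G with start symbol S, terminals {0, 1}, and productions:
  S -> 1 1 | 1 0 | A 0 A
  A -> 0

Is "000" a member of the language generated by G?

S ⇒ A0A ⇒ 00A ⇒ 000

yes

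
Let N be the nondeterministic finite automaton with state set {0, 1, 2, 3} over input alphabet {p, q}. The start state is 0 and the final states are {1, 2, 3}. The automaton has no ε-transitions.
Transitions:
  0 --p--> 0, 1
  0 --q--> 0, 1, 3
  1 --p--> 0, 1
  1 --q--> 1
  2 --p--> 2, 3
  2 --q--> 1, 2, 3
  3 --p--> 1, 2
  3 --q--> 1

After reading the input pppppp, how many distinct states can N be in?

Start: {0}
read p: {0, 1}
read p: {0, 1}
read p: {0, 1}
read p: {0, 1}
read p: {0, 1}
read p: {0, 1}
Final reachable set {0, 1} has 2 states.

2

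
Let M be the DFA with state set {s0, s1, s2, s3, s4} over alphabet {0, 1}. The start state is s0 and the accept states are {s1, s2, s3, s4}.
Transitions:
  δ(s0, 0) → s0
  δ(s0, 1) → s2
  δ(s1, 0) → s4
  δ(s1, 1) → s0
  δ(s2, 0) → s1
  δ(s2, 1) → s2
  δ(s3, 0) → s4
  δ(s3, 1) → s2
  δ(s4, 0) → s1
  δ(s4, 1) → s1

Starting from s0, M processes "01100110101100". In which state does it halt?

s0 --0--> s0
s0 --1--> s2
s2 --1--> s2
s2 --0--> s1
s1 --0--> s4
s4 --1--> s1
s1 --1--> s0
s0 --0--> s0
s0 --1--> s2
s2 --0--> s1
s1 --1--> s0
s0 --1--> s2
s2 --0--> s1
s1 --0--> s4

s4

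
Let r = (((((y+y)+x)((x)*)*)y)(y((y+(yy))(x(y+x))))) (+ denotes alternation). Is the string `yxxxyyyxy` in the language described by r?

yes

Split as yxxxy·yyxy: ((((y+y)+x)((x)*)*)y) matches yxxxy and (y((y+(yy))(x(y+x)))) matches yyxy.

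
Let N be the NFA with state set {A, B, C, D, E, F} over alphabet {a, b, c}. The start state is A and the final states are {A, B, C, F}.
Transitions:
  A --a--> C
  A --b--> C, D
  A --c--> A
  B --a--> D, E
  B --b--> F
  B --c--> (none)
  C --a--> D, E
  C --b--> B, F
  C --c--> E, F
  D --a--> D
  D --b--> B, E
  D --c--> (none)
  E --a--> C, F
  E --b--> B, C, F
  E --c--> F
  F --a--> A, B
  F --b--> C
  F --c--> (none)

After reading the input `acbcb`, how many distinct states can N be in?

Start: {A}
read a: {C}
read c: {E, F}
read b: {B, C, F}
read c: {E, F}
read b: {B, C, F}
Final reachable set {B, C, F} has 3 states.

3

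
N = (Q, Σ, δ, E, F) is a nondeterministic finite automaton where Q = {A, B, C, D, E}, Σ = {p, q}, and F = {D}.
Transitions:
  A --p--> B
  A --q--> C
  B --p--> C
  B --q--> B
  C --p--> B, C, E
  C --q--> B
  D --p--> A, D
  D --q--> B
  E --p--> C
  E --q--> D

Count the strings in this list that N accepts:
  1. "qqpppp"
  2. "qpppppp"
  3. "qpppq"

"qqpppp": rejected
"qpppppp": accepted
"qpppq": rejected

1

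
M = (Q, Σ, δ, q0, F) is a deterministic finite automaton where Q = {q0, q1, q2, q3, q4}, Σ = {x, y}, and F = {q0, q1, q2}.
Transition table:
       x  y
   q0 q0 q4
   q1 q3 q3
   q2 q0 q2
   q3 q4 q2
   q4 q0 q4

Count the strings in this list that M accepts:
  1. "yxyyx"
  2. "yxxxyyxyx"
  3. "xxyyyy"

"yxyyx": accepted
"yxxxyyxyx": accepted
"xxyyyy": rejected

2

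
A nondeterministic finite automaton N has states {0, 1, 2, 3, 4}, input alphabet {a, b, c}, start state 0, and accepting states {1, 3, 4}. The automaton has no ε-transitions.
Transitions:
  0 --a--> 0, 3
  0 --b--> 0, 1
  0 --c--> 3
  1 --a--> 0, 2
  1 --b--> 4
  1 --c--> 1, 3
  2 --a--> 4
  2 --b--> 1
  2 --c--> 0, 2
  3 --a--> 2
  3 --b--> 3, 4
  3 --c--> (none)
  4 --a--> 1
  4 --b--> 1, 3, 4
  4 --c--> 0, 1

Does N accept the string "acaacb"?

Start: {0}
read a: {0, 3}
read c: {3}
read a: {2}
read a: {4}
read c: {0, 1}
read b: {0, 1, 4}
Reachable ∩ accepting = {1, 4} — nonempty.

accepted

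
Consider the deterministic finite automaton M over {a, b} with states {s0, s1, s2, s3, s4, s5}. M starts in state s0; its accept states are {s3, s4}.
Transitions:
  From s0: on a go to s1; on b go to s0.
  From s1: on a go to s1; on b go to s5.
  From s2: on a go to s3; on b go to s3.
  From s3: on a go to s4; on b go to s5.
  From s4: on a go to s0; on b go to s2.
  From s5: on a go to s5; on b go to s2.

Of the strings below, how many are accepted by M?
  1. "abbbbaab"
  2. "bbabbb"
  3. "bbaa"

"abbbbaab": rejected
"bbabbb": accepted
"bbaa": rejected

1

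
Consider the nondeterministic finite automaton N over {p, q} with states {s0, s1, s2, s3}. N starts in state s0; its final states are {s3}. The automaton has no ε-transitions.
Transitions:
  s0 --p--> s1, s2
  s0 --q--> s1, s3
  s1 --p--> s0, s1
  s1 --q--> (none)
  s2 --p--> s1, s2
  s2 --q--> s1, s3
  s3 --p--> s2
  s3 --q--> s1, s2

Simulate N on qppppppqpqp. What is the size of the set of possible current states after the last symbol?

Start: {s0}
read q: {s1, s3}
read p: {s0, s1, s2}
read p: {s0, s1, s2}
read p: {s0, s1, s2}
read p: {s0, s1, s2}
read p: {s0, s1, s2}
read p: {s0, s1, s2}
read q: {s1, s3}
read p: {s0, s1, s2}
read q: {s1, s3}
read p: {s0, s1, s2}
Final reachable set {s0, s1, s2} has 3 states.

3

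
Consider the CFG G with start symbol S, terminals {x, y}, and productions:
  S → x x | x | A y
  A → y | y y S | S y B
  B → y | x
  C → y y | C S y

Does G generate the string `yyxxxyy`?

no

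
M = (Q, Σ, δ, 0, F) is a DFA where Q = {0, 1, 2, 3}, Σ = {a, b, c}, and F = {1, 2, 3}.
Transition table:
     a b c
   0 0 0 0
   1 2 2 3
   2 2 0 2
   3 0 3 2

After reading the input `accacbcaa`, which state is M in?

0

0 --a--> 0
0 --c--> 0
0 --c--> 0
0 --a--> 0
0 --c--> 0
0 --b--> 0
0 --c--> 0
0 --a--> 0
0 --a--> 0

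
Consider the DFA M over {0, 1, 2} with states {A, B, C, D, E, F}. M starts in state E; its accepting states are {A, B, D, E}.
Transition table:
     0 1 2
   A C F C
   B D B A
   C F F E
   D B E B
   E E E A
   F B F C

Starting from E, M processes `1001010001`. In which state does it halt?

E --1--> E
E --0--> E
E --0--> E
E --1--> E
E --0--> E
E --1--> E
E --0--> E
E --0--> E
E --0--> E
E --1--> E

E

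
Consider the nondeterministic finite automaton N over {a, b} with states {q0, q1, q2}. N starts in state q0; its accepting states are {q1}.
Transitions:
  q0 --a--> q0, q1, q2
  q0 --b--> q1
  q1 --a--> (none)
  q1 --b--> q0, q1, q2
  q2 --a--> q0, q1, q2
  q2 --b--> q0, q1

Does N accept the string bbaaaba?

accepted

Start: {q0}
read b: {q1}
read b: {q0, q1, q2}
read a: {q0, q1, q2}
read a: {q0, q1, q2}
read a: {q0, q1, q2}
read b: {q0, q1, q2}
read a: {q0, q1, q2}
Reachable ∩ accepting = {q1} — nonempty.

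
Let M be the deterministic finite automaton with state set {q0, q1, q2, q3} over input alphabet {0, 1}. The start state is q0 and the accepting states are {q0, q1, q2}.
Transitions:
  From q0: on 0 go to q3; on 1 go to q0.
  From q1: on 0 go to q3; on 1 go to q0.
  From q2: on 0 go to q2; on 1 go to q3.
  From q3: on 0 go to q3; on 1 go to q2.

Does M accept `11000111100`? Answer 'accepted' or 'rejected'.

q0 --1--> q0
q0 --1--> q0
q0 --0--> q3
q3 --0--> q3
q3 --0--> q3
q3 --1--> q2
q2 --1--> q3
q3 --1--> q2
q2 --1--> q3
q3 --0--> q3
q3 --0--> q3
End in state q3, which is not an accepting state.

rejected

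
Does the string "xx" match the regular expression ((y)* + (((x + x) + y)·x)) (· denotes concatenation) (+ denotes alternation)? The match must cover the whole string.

The right alternative (((x+x)+y)·x) matches xx.

yes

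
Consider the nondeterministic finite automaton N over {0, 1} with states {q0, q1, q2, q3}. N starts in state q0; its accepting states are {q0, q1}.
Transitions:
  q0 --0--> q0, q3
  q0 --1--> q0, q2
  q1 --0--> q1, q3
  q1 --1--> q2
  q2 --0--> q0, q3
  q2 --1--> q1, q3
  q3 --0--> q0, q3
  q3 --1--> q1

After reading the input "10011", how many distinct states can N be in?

Start: {q0}
read 1: {q0, q2}
read 0: {q0, q3}
read 0: {q0, q3}
read 1: {q0, q1, q2}
read 1: {q0, q1, q2, q3}
Final reachable set {q0, q1, q2, q3} has 4 states.

4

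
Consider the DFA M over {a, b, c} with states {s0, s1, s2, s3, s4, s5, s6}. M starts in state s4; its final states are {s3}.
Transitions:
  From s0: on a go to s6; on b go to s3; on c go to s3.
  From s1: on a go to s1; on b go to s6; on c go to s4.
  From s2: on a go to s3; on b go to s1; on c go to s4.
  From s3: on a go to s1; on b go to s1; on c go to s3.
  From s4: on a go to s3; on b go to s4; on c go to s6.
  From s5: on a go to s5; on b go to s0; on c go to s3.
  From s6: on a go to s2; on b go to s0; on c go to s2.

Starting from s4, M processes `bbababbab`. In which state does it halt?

s0

s4 --b--> s4
s4 --b--> s4
s4 --a--> s3
s3 --b--> s1
s1 --a--> s1
s1 --b--> s6
s6 --b--> s0
s0 --a--> s6
s6 --b--> s0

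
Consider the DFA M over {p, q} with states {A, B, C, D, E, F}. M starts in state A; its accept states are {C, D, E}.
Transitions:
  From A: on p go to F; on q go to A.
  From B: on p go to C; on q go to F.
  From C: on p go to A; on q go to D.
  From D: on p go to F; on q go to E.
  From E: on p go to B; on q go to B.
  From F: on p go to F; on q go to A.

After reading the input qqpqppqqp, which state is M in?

A --q--> A
A --q--> A
A --p--> F
F --q--> A
A --p--> F
F --p--> F
F --q--> A
A --q--> A
A --p--> F

F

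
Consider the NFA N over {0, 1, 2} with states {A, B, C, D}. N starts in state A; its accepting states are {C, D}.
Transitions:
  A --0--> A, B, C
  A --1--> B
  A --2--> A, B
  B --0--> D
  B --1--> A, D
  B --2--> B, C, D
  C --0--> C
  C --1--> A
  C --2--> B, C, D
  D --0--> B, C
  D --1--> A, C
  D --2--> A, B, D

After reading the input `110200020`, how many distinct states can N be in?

4

Start: {A}
read 1: {B}
read 1: {A, D}
read 0: {A, B, C}
read 2: {A, B, C, D}
read 0: {A, B, C, D}
read 0: {A, B, C, D}
read 0: {A, B, C, D}
read 2: {A, B, C, D}
read 0: {A, B, C, D}
Final reachable set {A, B, C, D} has 4 states.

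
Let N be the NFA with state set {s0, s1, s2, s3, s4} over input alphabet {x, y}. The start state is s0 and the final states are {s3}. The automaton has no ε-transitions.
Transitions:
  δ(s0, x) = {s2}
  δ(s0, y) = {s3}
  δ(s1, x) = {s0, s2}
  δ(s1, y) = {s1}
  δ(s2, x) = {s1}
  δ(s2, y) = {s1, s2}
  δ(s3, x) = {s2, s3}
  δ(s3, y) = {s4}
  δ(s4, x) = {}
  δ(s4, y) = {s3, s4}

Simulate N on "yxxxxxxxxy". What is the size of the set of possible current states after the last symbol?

Start: {s0}
read y: {s3}
read x: {s2, s3}
read x: {s1, s2, s3}
read x: {s0, s1, s2, s3}
read x: {s0, s1, s2, s3}
read x: {s0, s1, s2, s3}
read x: {s0, s1, s2, s3}
read x: {s0, s1, s2, s3}
read x: {s0, s1, s2, s3}
read y: {s1, s2, s3, s4}
Final reachable set {s1, s2, s3, s4} has 4 states.

4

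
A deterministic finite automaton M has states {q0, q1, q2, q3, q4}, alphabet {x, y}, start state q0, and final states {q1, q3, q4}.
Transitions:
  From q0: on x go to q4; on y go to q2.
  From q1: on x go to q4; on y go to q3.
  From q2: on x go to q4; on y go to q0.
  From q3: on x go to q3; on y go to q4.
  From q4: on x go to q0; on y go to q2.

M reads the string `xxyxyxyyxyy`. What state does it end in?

q0

q0 --x--> q4
q4 --x--> q0
q0 --y--> q2
q2 --x--> q4
q4 --y--> q2
q2 --x--> q4
q4 --y--> q2
q2 --y--> q0
q0 --x--> q4
q4 --y--> q2
q2 --y--> q0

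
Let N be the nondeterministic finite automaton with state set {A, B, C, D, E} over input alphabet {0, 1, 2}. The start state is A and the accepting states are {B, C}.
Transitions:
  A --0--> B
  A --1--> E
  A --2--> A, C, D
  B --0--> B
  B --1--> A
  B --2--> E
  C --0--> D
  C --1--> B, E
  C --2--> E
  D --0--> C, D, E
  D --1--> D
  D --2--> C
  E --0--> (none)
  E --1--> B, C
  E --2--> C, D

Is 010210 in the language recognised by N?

Start: {A}
read 0: {B}
read 1: {A}
read 0: {B}
read 2: {E}
read 1: {B, C}
read 0: {B, D}
Reachable ∩ accepting = {B} — nonempty.

accepted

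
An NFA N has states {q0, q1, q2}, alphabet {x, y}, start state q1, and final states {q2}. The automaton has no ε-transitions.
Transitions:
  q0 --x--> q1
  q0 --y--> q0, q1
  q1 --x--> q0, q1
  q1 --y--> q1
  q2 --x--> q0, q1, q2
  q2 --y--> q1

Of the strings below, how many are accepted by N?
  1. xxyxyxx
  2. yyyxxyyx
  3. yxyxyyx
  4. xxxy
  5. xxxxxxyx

0

xxyxyxx: rejected
yyyxxyyx: rejected
yxyxyyx: rejected
xxxy: rejected
xxxxxxyx: rejected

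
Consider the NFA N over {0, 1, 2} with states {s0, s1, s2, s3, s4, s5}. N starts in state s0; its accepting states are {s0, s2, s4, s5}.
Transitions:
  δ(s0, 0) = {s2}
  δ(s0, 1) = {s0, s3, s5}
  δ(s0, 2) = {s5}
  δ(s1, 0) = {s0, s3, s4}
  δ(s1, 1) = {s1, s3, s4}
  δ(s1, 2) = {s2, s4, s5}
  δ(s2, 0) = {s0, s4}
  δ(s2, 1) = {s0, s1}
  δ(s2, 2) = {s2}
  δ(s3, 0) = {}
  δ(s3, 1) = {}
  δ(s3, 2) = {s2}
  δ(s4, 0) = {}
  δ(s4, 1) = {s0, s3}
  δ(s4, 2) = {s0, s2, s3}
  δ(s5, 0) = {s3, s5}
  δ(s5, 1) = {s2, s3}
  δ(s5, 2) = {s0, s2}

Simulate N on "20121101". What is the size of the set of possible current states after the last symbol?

Start: {s0}
read 2: {s5}
read 0: {s3, s5}
read 1: {s2, s3}
read 2: {s2}
read 1: {s0, s1}
read 1: {s0, s1, s3, s4, s5}
read 0: {s0, s2, s3, s4, s5}
read 1: {s0, s1, s2, s3, s5}
Final reachable set {s0, s1, s2, s3, s5} has 5 states.

5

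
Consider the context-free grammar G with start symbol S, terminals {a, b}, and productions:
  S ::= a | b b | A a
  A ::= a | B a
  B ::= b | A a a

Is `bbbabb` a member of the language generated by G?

no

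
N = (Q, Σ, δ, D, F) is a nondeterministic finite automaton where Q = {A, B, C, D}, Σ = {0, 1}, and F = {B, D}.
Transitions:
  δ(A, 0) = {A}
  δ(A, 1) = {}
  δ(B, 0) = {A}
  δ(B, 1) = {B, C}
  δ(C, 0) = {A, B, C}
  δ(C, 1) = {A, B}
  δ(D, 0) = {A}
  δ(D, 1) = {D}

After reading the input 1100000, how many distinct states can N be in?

Start: {D}
read 1: {D}
read 1: {D}
read 0: {A}
read 0: {A}
read 0: {A}
read 0: {A}
read 0: {A}
Final reachable set {A} has 1 state.

1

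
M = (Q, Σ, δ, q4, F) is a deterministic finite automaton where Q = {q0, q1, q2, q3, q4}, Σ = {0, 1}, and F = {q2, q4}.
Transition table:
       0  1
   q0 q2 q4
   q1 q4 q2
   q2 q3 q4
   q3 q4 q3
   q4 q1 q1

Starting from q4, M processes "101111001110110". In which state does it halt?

q4 --1--> q1
q1 --0--> q4
q4 --1--> q1
q1 --1--> q2
q2 --1--> q4
q4 --1--> q1
q1 --0--> q4
q4 --0--> q1
q1 --1--> q2
q2 --1--> q4
q4 --1--> q1
q1 --0--> q4
q4 --1--> q1
q1 --1--> q2
q2 --0--> q3

q3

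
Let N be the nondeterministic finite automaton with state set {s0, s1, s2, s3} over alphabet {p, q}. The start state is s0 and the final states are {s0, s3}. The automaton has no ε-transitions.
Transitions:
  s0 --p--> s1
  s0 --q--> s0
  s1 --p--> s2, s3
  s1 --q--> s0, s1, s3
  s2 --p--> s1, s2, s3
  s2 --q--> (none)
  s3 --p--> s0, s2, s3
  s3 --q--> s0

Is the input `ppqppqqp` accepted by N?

Start: {s0}
read p: {s1}
read p: {s2, s3}
read q: {s0}
read p: {s1}
read p: {s2, s3}
read q: {s0}
read q: {s0}
read p: {s1}
Reachable ∩ accepting = {} — empty.

rejected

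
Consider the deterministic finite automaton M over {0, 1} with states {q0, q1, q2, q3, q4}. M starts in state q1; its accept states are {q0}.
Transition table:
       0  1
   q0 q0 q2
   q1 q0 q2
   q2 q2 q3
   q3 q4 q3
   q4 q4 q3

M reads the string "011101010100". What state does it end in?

q1 --0--> q0
q0 --1--> q2
q2 --1--> q3
q3 --1--> q3
q3 --0--> q4
q4 --1--> q3
q3 --0--> q4
q4 --1--> q3
q3 --0--> q4
q4 --1--> q3
q3 --0--> q4
q4 --0--> q4

q4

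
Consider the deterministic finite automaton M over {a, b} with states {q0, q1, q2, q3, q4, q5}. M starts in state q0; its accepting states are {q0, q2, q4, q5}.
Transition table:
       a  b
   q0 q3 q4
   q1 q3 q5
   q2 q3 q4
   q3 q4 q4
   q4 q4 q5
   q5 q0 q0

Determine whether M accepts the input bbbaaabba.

q0 --b--> q4
q4 --b--> q5
q5 --b--> q0
q0 --a--> q3
q3 --a--> q4
q4 --a--> q4
q4 --b--> q5
q5 --b--> q0
q0 --a--> q3
End in state q3, which is not an accepting state.

rejected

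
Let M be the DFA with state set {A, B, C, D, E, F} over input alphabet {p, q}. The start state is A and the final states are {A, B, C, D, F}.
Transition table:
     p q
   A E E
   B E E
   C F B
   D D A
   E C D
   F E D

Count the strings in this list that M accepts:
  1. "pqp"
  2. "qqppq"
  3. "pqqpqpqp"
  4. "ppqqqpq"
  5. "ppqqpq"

4

"pqp": accepted
"qqppq": accepted
"pqqpqpqp": rejected
"ppqqqpq": accepted
"ppqqpq": accepted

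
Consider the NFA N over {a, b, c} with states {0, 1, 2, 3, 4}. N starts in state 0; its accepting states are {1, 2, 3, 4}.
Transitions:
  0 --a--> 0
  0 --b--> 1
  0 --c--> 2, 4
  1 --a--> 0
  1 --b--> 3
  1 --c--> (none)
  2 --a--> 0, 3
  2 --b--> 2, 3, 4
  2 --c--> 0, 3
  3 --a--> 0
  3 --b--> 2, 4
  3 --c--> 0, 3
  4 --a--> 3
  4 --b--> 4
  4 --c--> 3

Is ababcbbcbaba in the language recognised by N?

rejected

Start: {0}
read a: {0}
read b: {1}
read a: {0}
read b: {1}
read c: {}
The reachable set is empty and stays empty for the remaining 7 symbols.
Reachable ∩ accepting = {} — empty.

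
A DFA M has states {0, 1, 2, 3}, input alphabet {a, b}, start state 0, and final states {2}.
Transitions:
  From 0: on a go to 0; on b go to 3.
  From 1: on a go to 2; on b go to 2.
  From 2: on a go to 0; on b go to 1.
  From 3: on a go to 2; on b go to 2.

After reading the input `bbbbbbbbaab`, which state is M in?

0 --b--> 3
3 --b--> 2
2 --b--> 1
1 --b--> 2
2 --b--> 1
1 --b--> 2
2 --b--> 1
1 --b--> 2
2 --a--> 0
0 --a--> 0
0 --b--> 3

3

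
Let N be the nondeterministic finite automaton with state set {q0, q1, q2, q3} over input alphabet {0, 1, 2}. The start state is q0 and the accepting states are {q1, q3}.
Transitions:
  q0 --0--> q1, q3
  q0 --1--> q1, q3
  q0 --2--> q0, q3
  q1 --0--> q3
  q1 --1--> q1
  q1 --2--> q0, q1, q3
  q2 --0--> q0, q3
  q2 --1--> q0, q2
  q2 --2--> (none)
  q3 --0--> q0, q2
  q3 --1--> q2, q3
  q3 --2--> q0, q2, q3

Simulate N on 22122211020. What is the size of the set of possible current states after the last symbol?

Start: {q0}
read 2: {q0, q3}
read 2: {q0, q2, q3}
read 1: {q0, q1, q2, q3}
read 2: {q0, q1, q2, q3}
read 2: {q0, q1, q2, q3}
read 2: {q0, q1, q2, q3}
read 1: {q0, q1, q2, q3}
read 1: {q0, q1, q2, q3}
read 0: {q0, q1, q2, q3}
read 2: {q0, q1, q2, q3}
read 0: {q0, q1, q2, q3}
Final reachable set {q0, q1, q2, q3} has 4 states.

4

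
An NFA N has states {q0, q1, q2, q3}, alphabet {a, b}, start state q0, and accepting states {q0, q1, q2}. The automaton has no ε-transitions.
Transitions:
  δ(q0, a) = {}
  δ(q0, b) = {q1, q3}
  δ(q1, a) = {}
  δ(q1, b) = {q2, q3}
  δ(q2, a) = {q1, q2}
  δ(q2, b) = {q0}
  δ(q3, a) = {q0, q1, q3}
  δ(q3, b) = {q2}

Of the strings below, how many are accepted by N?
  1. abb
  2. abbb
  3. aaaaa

0

abb: rejected
abbb: rejected
aaaaa: rejected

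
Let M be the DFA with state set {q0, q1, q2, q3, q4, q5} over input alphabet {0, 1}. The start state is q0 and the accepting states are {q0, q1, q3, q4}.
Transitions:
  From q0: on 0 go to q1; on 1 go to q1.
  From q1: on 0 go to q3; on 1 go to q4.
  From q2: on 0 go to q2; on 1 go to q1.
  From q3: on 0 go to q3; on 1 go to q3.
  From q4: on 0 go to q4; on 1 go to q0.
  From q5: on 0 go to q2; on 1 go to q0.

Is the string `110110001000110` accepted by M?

accepted

q0 --1--> q1
q1 --1--> q4
q4 --0--> q4
q4 --1--> q0
q0 --1--> q1
q1 --0--> q3
q3 --0--> q3
q3 --0--> q3
q3 --1--> q3
q3 --0--> q3
q3 --0--> q3
q3 --0--> q3
q3 --1--> q3
q3 --1--> q3
q3 --0--> q3
End in state q3, which is an accepting state.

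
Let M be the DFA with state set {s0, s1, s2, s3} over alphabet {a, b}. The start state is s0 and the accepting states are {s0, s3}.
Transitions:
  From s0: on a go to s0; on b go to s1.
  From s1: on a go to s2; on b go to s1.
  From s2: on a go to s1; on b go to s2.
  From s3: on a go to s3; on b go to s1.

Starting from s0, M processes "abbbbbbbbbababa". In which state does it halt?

s2

s0 --a--> s0
s0 --b--> s1
s1 --b--> s1
s1 --b--> s1
s1 --b--> s1
s1 --b--> s1
s1 --b--> s1
s1 --b--> s1
s1 --b--> s1
s1 --b--> s1
s1 --a--> s2
s2 --b--> s2
s2 --a--> s1
s1 --b--> s1
s1 --a--> s2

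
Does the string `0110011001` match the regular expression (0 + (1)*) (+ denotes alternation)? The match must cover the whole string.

no

Neither 0 nor (1)* matches 0110011001.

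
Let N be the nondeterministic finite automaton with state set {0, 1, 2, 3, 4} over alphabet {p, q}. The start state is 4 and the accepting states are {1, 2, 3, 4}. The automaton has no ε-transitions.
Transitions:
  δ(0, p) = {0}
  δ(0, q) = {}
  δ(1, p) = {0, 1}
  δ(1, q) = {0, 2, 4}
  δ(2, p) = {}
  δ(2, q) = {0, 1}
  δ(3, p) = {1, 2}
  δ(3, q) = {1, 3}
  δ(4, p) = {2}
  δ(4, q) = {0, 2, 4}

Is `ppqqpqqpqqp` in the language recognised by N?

Start: {4}
read p: {2}
read p: {}
The reachable set is empty and stays empty for the remaining 9 symbols.
Reachable ∩ accepting = {} — empty.

rejected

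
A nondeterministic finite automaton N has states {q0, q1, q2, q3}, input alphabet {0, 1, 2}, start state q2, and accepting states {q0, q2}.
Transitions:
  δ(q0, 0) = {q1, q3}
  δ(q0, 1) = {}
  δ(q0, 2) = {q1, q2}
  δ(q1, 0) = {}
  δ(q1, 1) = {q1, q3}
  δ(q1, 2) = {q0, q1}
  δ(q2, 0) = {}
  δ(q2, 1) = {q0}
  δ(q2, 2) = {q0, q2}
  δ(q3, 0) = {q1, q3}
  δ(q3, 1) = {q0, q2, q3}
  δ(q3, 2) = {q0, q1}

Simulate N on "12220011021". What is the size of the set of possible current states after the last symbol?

Start: {q2}
read 1: {q0}
read 2: {q1, q2}
read 2: {q0, q1, q2}
read 2: {q0, q1, q2}
read 0: {q1, q3}
read 0: {q1, q3}
read 1: {q0, q1, q2, q3}
read 1: {q0, q1, q2, q3}
read 0: {q1, q3}
read 2: {q0, q1}
read 1: {q1, q3}
Final reachable set {q1, q3} has 2 states.

2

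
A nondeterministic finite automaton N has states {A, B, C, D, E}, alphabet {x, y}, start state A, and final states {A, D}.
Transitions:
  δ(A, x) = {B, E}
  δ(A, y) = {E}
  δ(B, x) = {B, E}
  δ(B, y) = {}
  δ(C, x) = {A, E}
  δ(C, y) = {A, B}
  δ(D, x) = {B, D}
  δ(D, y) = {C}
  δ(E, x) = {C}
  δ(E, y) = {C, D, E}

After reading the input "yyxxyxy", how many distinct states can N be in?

Start: {A}
read y: {E}
read y: {C, D, E}
read x: {A, B, C, D, E}
read x: {A, B, C, D, E}
read y: {A, B, C, D, E}
read x: {A, B, C, D, E}
read y: {A, B, C, D, E}
Final reachable set {A, B, C, D, E} has 5 states.

5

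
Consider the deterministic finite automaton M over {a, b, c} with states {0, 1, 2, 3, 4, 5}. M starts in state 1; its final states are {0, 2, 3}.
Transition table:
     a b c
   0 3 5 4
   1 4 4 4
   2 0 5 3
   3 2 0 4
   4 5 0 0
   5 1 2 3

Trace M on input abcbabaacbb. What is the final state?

1 --a--> 4
4 --b--> 0
0 --c--> 4
4 --b--> 0
0 --a--> 3
3 --b--> 0
0 --a--> 3
3 --a--> 2
2 --c--> 3
3 --b--> 0
0 --b--> 5

5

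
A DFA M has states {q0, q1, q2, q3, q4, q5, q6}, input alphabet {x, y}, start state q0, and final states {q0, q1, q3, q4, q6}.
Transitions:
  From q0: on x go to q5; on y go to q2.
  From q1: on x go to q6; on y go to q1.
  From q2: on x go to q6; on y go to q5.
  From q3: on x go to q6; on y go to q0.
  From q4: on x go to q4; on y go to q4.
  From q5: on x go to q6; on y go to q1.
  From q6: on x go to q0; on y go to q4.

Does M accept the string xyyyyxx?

q0 --x--> q5
q5 --y--> q1
q1 --y--> q1
q1 --y--> q1
q1 --y--> q1
q1 --x--> q6
q6 --x--> q0
End in state q0, which is an accepting state.

accepted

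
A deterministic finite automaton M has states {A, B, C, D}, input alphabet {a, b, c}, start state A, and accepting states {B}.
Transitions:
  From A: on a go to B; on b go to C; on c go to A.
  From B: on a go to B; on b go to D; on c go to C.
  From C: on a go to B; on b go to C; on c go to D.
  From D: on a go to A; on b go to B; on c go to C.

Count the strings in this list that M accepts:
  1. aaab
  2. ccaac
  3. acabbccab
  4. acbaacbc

0

aaab: rejected
ccaac: rejected
acabbccab: rejected
acbaacbc: rejected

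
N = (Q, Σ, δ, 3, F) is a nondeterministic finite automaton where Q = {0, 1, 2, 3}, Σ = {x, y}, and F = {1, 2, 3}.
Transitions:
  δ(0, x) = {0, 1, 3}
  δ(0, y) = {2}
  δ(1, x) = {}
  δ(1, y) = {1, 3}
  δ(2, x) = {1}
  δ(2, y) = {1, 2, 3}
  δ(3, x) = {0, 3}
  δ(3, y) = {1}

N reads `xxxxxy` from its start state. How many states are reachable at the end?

3

Start: {3}
read x: {0, 3}
read x: {0, 1, 3}
read x: {0, 1, 3}
read x: {0, 1, 3}
read x: {0, 1, 3}
read y: {1, 2, 3}
Final reachable set {1, 2, 3} has 3 states.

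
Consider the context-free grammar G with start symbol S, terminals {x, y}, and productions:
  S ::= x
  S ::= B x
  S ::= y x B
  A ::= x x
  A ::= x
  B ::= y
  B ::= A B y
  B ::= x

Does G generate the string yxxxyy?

S ⇒ yxB ⇒ yxABy ⇒ yxxxBy ⇒ yxxxyy

yes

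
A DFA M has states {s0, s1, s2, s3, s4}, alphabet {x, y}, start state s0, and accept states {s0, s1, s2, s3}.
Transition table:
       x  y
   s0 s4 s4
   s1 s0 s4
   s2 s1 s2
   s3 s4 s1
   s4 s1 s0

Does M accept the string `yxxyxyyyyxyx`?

rejected

s0 --y--> s4
s4 --x--> s1
s1 --x--> s0
s0 --y--> s4
s4 --x--> s1
s1 --y--> s4
s4 --y--> s0
s0 --y--> s4
s4 --y--> s0
s0 --x--> s4
s4 --y--> s0
s0 --x--> s4
End in state s4, which is not an accepting state.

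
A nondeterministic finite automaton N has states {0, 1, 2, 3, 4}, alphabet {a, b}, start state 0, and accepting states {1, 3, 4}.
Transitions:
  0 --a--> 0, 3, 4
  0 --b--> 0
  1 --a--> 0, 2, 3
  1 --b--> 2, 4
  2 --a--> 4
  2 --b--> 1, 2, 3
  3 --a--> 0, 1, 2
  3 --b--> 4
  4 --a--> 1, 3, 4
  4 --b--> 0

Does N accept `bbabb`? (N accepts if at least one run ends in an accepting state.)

rejected

Start: {0}
read b: {0}
read b: {0}
read a: {0, 3, 4}
read b: {0, 4}
read b: {0}
Reachable ∩ accepting = {} — empty.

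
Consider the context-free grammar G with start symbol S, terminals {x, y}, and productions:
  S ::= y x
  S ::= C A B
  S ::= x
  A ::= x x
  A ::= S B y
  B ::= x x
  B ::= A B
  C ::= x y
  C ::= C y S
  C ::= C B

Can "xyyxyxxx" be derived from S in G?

no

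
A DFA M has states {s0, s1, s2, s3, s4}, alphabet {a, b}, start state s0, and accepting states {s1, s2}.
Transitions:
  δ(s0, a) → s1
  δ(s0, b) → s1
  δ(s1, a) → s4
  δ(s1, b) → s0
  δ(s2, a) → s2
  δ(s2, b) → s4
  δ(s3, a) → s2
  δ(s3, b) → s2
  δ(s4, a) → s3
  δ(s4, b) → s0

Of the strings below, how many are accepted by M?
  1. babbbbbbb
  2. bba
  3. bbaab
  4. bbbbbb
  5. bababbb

babbbbbbb: rejected
bba: accepted
bbaab: rejected
bbbbbb: rejected
bababbb: rejected

1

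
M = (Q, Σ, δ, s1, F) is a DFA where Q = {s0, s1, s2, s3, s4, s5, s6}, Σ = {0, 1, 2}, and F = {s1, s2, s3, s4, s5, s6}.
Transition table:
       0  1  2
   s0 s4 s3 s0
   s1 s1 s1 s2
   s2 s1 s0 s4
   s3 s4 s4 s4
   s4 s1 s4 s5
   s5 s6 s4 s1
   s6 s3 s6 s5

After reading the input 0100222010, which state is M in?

s1 --0--> s1
s1 --1--> s1
s1 --0--> s1
s1 --0--> s1
s1 --2--> s2
s2 --2--> s4
s4 --2--> s5
s5 --0--> s6
s6 --1--> s6
s6 --0--> s3

s3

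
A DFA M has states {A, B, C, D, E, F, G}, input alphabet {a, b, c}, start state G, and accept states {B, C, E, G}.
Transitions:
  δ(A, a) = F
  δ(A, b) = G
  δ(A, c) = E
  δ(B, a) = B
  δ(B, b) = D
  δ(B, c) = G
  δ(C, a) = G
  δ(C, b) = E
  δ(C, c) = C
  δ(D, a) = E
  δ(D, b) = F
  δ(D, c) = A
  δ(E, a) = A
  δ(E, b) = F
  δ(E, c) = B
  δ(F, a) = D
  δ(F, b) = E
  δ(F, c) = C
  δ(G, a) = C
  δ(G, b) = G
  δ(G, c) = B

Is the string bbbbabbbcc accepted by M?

accepted

G --b--> G
G --b--> G
G --b--> G
G --b--> G
G --a--> C
C --b--> E
E --b--> F
F --b--> E
E --c--> B
B --c--> G
End in state G, which is an accepting state.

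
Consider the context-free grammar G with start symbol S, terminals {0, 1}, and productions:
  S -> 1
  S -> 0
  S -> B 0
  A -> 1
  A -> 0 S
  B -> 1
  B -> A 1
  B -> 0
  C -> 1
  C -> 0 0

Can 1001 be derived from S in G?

no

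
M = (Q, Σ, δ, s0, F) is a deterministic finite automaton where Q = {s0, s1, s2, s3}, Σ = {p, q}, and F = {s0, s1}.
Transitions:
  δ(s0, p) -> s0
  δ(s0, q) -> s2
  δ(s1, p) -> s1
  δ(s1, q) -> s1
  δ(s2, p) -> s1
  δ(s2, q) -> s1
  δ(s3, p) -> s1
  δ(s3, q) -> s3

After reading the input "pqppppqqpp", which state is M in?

s0 --p--> s0
s0 --q--> s2
s2 --p--> s1
s1 --p--> s1
s1 --p--> s1
s1 --p--> s1
s1 --q--> s1
s1 --q--> s1
s1 --p--> s1
s1 --p--> s1

s1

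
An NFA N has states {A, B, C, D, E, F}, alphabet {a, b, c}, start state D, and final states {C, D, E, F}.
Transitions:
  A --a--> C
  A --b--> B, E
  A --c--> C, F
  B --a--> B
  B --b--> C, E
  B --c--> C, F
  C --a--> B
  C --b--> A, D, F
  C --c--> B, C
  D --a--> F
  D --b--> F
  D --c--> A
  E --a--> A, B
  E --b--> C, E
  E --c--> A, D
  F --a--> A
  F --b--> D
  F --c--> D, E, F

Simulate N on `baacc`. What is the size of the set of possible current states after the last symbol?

Start: {D}
read b: {F}
read a: {A}
read a: {C}
read c: {B, C}
read c: {B, C, F}
Final reachable set {B, C, F} has 3 states.

3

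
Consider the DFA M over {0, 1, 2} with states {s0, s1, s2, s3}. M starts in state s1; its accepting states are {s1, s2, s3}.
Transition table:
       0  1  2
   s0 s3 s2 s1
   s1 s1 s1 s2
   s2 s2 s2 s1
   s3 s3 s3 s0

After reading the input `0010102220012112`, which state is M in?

s1 --0--> s1
s1 --0--> s1
s1 --1--> s1
s1 --0--> s1
s1 --1--> s1
s1 --0--> s1
s1 --2--> s2
s2 --2--> s1
s1 --2--> s2
s2 --0--> s2
s2 --0--> s2
s2 --1--> s2
s2 --2--> s1
s1 --1--> s1
s1 --1--> s1
s1 --2--> s2

s2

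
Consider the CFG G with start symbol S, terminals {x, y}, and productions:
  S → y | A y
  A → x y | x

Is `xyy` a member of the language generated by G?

S ⇒ Ay ⇒ xyy

yes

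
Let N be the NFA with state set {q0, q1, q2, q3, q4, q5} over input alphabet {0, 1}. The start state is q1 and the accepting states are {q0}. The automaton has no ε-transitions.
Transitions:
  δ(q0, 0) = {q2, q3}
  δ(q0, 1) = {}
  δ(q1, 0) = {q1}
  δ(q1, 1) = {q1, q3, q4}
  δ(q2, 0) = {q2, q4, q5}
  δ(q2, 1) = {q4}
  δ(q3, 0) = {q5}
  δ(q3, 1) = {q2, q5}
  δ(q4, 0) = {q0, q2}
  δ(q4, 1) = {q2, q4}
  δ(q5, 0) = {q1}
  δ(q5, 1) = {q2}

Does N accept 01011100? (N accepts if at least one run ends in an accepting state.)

accepted

Start: {q1}
read 0: {q1}
read 1: {q1, q3, q4}
read 0: {q0, q1, q2, q5}
read 1: {q1, q2, q3, q4}
read 1: {q1, q2, q3, q4, q5}
read 1: {q1, q2, q3, q4, q5}
read 0: {q0, q1, q2, q4, q5}
read 0: {q0, q1, q2, q3, q4, q5}
Reachable ∩ accepting = {q0} — nonempty.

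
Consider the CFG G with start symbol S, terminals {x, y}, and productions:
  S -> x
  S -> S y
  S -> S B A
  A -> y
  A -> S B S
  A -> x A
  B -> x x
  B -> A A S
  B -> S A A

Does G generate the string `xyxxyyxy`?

yes

S ⇒ SBA ⇒ SyBA ⇒ xyBA ⇒ xyAASA ⇒ xyxAASA ⇒ xyxxAASA ⇒ xyxxyASA ⇒ xyxxyySA ⇒ xyxxyyxA ⇒ xyxxyyxy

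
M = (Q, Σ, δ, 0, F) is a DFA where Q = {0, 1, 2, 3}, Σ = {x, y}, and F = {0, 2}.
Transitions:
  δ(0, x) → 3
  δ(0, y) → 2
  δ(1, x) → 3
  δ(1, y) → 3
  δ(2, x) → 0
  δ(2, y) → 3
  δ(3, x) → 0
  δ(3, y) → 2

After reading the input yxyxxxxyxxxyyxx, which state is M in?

0 --y--> 2
2 --x--> 0
0 --y--> 2
2 --x--> 0
0 --x--> 3
3 --x--> 0
0 --x--> 3
3 --y--> 2
2 --x--> 0
0 --x--> 3
3 --x--> 0
0 --y--> 2
2 --y--> 3
3 --x--> 0
0 --x--> 3

3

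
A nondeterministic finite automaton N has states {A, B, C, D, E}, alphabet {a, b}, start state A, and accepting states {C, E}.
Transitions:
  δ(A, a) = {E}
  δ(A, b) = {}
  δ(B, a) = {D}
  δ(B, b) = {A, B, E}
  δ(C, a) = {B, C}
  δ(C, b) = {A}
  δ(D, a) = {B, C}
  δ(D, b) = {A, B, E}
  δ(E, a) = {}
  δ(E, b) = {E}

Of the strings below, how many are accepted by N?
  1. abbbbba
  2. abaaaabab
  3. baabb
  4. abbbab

0

abbbbba: rejected
abaaaabab: rejected
baabb: rejected
abbbab: rejected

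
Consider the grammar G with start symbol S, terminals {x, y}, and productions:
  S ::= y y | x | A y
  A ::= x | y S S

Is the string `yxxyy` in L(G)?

yes

S ⇒ Ay ⇒ ySSy ⇒ yxSy ⇒ yxAyy ⇒ yxxyy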